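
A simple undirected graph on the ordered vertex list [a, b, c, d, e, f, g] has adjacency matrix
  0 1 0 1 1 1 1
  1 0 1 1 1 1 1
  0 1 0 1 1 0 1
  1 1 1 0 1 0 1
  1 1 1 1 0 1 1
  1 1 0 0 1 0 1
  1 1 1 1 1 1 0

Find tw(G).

4

A width-4 tree decomposition is:
Bags: B1 = {b, c, d, e, g}  B2 = {a, b, d, e, g}  B3 = {a, b, e, f, g}
Tree: B1–B2, B2–B3
Every bag has size at most 5, so the width is 5 − 1 = 4 and tw(G) ≤ 4. On the other hand G contains the 5-clique {b, c, d, e, g}. A clique must lie in a single bag of any decomposition, so no decomposition can have width below 4. Hence tw(G) = 4 exactly.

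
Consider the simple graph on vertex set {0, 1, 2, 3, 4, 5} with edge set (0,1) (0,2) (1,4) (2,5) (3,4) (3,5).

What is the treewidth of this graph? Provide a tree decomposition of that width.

Every bag has size at most 3, so the width is 3 − 1 = 2 and tw(G) ≤ 2. Since 1–4–3–5–2–0–1 is a cycle in G, G is not acyclic. Forests are exactly the graphs of treewidth ≤ 1, so tw(G) ≥ 2. Therefore the treewidth is 2.

Treewidth 2.
One optimal decomposition is:
Bags: B1 = {1, 3, 4}  B2 = {1, 3, 5}  B3 = {1, 2, 5}  B4 = {0, 1, 2}
Tree: B1–B2, B2–B3, B3–B4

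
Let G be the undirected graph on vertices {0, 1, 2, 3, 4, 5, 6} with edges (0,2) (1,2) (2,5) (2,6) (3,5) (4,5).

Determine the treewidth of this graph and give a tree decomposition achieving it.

The largest bag has 2 vertices, giving width 1; this decomposition certifies tw(G) ≤ 1. G has an edge, so its treewidth is at least 1. The upper and lower bounds meet at 1, so that is the treewidth.

Treewidth 1.
Bags: B1 = {2, 5}  B2 = {2, 6}  B3 = {3, 5}  B4 = {4, 5}  B5 = {0, 2}  B6 = {1, 2}
Tree: B1–B2, B1–B3, B1–B4, B1–B5, B5–B6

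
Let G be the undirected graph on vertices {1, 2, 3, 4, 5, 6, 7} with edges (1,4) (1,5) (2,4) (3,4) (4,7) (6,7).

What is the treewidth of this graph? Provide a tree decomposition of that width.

Treewidth 1.
One optimal decomposition is:
Bags: B1 = {4, 7}  B2 = {3, 4}  B3 = {6, 7}  B4 = {1, 4}  B5 = {2, 4}  B6 = {1, 5}
Tree: B1–B2, B1–B3, B1–B4, B4–B5, B4–B6

Every bag has size at most 2, so the width is 2 − 1 = 1 and tw(G) ≤ 1. Since G has at least one edge (e.g. 7–4), it is not an edgeless graph, so tw(G) ≥ 1. Hence tw(G) = 1 exactly.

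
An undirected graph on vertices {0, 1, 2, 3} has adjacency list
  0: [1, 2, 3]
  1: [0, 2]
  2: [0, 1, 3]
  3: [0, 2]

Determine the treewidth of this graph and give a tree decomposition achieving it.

Treewidth 2.
One optimal decomposition is:
Bags: B1 = {0, 2, 3}  B2 = {0, 1, 2}
Tree: B1–B2

Each bag holds 3 vertices, so the decomposition has width 2, which upper-bounds the treewidth. For the lower bound, the 3 vertices {0, 1, 2} are pairwise adjacent, and any tree decomposition puts a clique entirely inside one bag — forcing width ≥ 2. Hence tw(G) = 2 exactly.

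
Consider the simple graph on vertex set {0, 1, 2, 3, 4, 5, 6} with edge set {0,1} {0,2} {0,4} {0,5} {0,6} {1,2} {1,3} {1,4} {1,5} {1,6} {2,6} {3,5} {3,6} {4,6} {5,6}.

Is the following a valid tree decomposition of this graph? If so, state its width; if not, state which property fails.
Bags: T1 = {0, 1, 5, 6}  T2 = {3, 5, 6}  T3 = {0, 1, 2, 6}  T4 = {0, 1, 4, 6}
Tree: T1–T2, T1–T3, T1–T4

No — edge (1,3) lies in no bag.

A tree decomposition must satisfy three properties: every vertex lies in some bag; for every edge, both endpoints lie together in some bag; and for every vertex, the bags containing it form a connected subtree. Here edge (1,3) lies in no bag, so the decomposition is invalid.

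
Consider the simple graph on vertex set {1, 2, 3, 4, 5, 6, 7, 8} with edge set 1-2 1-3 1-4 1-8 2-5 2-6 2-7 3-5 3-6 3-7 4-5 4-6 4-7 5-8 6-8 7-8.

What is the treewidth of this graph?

4

A width-4 tree decomposition is:
Bags: B1 = {2, 3, 4, 7, 8}  B2 = {1, 2, 3, 4, 8}  B3 = {2, 3, 4, 5, 8}  B4 = {2, 3, 4, 6, 8}
Tree: B1–B2, B2–B3, B3–B4
Each bag holds 5 vertices, so the decomposition has width 4, which upper-bounds the treewidth. For the lower bound: the 5 vertex sets {7,8}, {1,3}, {4,5}, {2}, {6} are disjoint, each induces a connected subgraph, and every pair is joined by at least one edge of G. Contracting each set to a single vertex therefore yields K_{5} as a minor, and since treewidth is minor-monotone, tw(G) ≥ tw(K_{5}) = 4. Hence tw(G) = 4 exactly.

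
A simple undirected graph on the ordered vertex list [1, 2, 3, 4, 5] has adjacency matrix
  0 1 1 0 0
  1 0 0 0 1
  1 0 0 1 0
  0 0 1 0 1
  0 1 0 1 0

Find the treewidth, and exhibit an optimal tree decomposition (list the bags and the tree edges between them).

The largest bag has 3 vertices, giving width 2; this decomposition certifies tw(G) ≤ 2. The edges 4–5–2–1–3–4 form a cycle, so G is not a tree and its treewidth is at least 2. Combining the bounds, tw(G) = 2.

Treewidth 2.
One optimal decomposition is:
Bags: B1 = {2, 4, 5}  B2 = {1, 2, 4}  B3 = {1, 3, 4}
Tree: B1–B2, B2–B3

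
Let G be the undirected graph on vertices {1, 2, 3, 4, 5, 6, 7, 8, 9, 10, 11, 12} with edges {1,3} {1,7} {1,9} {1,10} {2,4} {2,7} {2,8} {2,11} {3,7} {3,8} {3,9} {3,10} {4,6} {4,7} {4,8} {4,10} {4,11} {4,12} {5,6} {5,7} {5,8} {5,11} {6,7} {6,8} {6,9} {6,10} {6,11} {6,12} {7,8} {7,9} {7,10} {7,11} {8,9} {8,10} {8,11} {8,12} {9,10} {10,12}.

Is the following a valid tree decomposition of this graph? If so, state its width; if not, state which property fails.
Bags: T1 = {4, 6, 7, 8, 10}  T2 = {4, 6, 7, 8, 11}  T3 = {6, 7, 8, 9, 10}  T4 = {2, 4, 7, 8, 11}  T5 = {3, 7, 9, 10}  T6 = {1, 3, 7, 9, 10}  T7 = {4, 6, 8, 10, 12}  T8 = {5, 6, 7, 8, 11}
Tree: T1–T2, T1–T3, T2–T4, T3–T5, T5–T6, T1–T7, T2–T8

A tree decomposition must satisfy three properties: every vertex lies in some bag; for every edge, both endpoints lie together in some bag; and for every vertex, the bags containing it form a connected subtree. Here edge (8,3) lies in no bag, so the decomposition is invalid.

No — edge (8,3) lies in no bag.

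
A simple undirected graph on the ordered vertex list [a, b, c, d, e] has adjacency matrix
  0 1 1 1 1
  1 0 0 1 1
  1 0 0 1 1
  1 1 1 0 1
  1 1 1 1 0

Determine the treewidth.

A width-3 tree decomposition is:
Bags: B1 = {a, c, d, e}  B2 = {a, b, d, e}
Tree: B1–B2
The largest bag has 4 vertices, giving width 3; this decomposition certifies tw(G) ≤ 3. Conversely, {a, c, d, e} is a clique of size 4, and the vertices of any clique must share a bag in every tree decomposition; so some bag has ≥ 4 vertices and tw(G) ≥ 3. Hence tw(G) = 3 exactly.

3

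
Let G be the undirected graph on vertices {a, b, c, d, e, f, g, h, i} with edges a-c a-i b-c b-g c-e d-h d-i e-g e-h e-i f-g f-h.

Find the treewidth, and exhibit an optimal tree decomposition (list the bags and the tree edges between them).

The largest bag has 4 vertices, giving width 3; this decomposition certifies tw(G) ≤ 3. For the lower bound: the 4 vertex sets {a,b,c}, {g}, {e}, {d,f,h,i} are disjoint, each induces a connected subgraph, and every pair is joined by at least one edge of G. Contracting each set to a single vertex therefore yields K_{4} as a minor, and since treewidth is minor-monotone, tw(G) ≥ tw(K_{4}) = 3. Therefore the treewidth is 3.

Treewidth 3.
One such decomposition:
Bags: B1 = {a, b, c, g}  B2 = {a, c, e, g}  B3 = {a, e, g, i}  B4 = {e, f, g, i}  B5 = {e, f, h, i}  B6 = {d, f, h, i}
Tree: B1–B2, B2–B3, B3–B4, B4–B5, B5–B6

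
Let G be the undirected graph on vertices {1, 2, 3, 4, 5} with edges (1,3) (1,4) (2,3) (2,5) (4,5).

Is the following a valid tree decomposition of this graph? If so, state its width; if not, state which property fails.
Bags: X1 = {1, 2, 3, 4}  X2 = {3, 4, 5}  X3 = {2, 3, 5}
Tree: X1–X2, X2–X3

No — bags containing vertex 2 are not connected in the tree.

A tree decomposition must satisfy three properties: every vertex lies in some bag; for every edge, both endpoints lie together in some bag; and for every vertex, the bags containing it form a connected subtree. Here bags containing vertex 2 are not connected in the tree, so the decomposition is invalid.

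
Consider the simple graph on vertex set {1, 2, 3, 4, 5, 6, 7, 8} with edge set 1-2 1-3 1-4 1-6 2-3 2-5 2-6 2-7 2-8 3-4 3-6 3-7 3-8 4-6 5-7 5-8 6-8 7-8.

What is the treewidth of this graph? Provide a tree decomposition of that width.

Each bag holds 4 vertices, so the decomposition has width 3, which upper-bounds the treewidth. For the lower bound, the 4 vertices {2, 3, 6, 8} are pairwise adjacent, and any tree decomposition puts a clique entirely inside one bag — forcing width ≥ 3. Combining the bounds, tw(G) = 3.

Treewidth 3.
Bags: B1 = {2, 3, 6, 8}  B2 = {2, 3, 7, 8}  B3 = {1, 2, 3, 6}  B4 = {1, 3, 4, 6}  B5 = {2, 5, 7, 8}
Tree: B1–B2, B1–B3, B3–B4, B2–B5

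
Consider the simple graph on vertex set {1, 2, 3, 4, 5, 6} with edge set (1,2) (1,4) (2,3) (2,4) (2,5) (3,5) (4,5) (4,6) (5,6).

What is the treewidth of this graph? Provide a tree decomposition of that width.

Every bag has size at most 3, so the width is 3 − 1 = 2 and tw(G) ≤ 2. Conversely, {2, 3, 5} is a clique of size 3, and the vertices of any clique must share a bag in every tree decomposition; so some bag has ≥ 3 vertices and tw(G) ≥ 2. Therefore the treewidth is 2.

Treewidth 2.
One such decomposition:
Bags: B1 = {2, 3, 5}  B2 = {2, 4, 5}  B3 = {1, 2, 4}  B4 = {4, 5, 6}
Tree: B1–B2, B2–B3, B2–B4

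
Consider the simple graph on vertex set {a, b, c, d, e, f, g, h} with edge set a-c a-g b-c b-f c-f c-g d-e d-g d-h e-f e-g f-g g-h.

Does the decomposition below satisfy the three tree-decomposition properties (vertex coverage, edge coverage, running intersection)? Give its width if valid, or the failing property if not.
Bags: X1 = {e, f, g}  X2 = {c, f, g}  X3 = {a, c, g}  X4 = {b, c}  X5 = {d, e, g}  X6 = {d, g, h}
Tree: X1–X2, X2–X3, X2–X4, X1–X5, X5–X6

A tree decomposition must satisfy three properties: every vertex lies in some bag; for every edge, both endpoints lie together in some bag; and for every vertex, the bags containing it form a connected subtree. Here edge (f,b) lies in no bag, so the decomposition is invalid.

No — edge (f,b) lies in no bag.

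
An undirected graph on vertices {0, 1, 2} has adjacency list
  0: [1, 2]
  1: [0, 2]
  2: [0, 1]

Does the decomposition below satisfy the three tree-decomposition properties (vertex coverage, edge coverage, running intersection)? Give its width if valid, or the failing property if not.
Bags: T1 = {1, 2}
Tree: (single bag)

No — vertex 0 appears in no bag.

A tree decomposition must satisfy three properties: every vertex lies in some bag; for every edge, both endpoints lie together in some bag; and for every vertex, the bags containing it form a connected subtree. Here vertex 0 appears in no bag, so the decomposition is invalid.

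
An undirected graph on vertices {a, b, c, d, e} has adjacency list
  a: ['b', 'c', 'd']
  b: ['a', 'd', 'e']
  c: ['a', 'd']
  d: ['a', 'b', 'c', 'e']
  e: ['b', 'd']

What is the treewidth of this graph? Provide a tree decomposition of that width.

Treewidth 2.
One such decomposition:
Bags: B1 = {a, b, d}  B2 = {a, c, d}  B3 = {b, d, e}
Tree: B1–B2, B1–B3

The largest bag has 3 vertices, giving width 2; this decomposition certifies tw(G) ≤ 2. For the lower bound, the 3 vertices {b, d, e} are pairwise adjacent, and any tree decomposition puts a clique entirely inside one bag — forcing width ≥ 2. Combining the bounds, tw(G) = 2.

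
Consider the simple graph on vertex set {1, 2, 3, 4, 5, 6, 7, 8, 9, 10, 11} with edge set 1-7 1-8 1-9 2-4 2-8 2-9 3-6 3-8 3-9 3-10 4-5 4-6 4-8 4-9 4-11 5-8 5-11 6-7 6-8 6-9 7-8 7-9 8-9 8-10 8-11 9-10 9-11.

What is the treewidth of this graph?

3

A width-3 tree decomposition is:
Bags: B1 = {3, 6, 8, 9}  B2 = {4, 6, 8, 9}  B3 = {6, 7, 8, 9}  B4 = {1, 7, 8, 9}  B5 = {4, 8, 9, 11}  B6 = {3, 8, 9, 10}  B7 = {2, 4, 8, 9}  B8 = {4, 5, 8, 11}
Tree: B1–B2, B2–B3, B3–B4, B2–B5, B1–B6, B5–B7, B5–B8
Every bag has size at most 4, so the width is 4 − 1 = 3 and tw(G) ≤ 3. Conversely, {1, 7, 8, 9} is a clique of size 4, and the vertices of any clique must share a bag in every tree decomposition; so some bag has ≥ 4 vertices and tw(G) ≥ 3. Combining the bounds, tw(G) = 3.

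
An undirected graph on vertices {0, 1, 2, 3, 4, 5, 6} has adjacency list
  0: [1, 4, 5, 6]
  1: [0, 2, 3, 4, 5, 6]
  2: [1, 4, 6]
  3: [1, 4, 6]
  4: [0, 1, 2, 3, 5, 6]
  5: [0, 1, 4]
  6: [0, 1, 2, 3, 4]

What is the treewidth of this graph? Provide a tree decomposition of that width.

Treewidth 3.
One optimal decomposition is:
Bags: B1 = {0, 1, 4, 6}  B2 = {0, 1, 4, 5}  B3 = {1, 3, 4, 6}  B4 = {1, 2, 4, 6}
Tree: B1–B2, B1–B3, B1–B4

The largest bag has 4 vertices, giving width 3; this decomposition certifies tw(G) ≤ 3. Conversely, {0, 1, 4, 5} is a clique of size 4, and the vertices of any clique must share a bag in every tree decomposition; so some bag has ≥ 4 vertices and tw(G) ≥ 3. Hence tw(G) = 3 exactly.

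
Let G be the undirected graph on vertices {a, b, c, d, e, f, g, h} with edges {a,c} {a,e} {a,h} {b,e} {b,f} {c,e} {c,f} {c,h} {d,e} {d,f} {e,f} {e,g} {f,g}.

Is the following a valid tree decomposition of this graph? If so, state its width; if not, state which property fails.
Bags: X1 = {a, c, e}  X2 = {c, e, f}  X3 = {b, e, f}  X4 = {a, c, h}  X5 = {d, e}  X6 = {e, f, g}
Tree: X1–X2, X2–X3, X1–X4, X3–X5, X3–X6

A tree decomposition must satisfy three properties: every vertex lies in some bag; for every edge, both endpoints lie together in some bag; and for every vertex, the bags containing it form a connected subtree. Here edge (f,d) lies in no bag, so the decomposition is invalid.

No — edge (f,d) lies in no bag.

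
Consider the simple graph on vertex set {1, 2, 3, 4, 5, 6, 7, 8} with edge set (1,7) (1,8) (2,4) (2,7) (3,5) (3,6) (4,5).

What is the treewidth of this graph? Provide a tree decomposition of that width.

Treewidth 1.
One such decomposition:
Bags: B1 = {1, 8}  B2 = {1, 7}  B3 = {2, 7}  B4 = {2, 4}  B5 = {4, 5}  B6 = {3, 5}  B7 = {3, 6}
Tree: B1–B2, B2–B3, B3–B4, B4–B5, B5–B6, B6–B7

The largest bag has 2 vertices, giving width 1; this decomposition certifies tw(G) ≤ 1. Any graph with an edge has treewidth ≥ 1, and G has the edge 8–1. The upper and lower bounds meet at 1, so that is the treewidth.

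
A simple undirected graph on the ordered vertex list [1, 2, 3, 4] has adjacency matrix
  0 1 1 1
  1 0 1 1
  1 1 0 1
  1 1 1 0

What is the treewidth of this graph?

A width-3 tree decomposition is:
Bags: B1 = {1, 2, 3, 4}
Tree: (single bag)
With just one bag of size 4, the width is 4 − 1 = 3, so tw(G) ≤ 3. On the other hand G contains the 4-clique {1, 2, 3, 4}. A clique must lie in a single bag of any decomposition, so no decomposition can have width below 3. The upper and lower bounds meet at 3, so that is the treewidth.

3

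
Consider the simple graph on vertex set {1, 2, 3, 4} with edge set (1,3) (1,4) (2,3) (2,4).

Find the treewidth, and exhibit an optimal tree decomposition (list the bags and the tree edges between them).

The largest bag has 3 vertices, giving width 2; this decomposition certifies tw(G) ≤ 2. For the lower bound, G contains the cycle 4–1–3–2–4, so G is not a forest; only forests have treewidth ≤ 1, hence tw(G) ≥ 2. Hence tw(G) = 2 exactly.

Treewidth 2.
Bags: B1 = {1, 3, 4}  B2 = {2, 3, 4}
Tree: B1–B2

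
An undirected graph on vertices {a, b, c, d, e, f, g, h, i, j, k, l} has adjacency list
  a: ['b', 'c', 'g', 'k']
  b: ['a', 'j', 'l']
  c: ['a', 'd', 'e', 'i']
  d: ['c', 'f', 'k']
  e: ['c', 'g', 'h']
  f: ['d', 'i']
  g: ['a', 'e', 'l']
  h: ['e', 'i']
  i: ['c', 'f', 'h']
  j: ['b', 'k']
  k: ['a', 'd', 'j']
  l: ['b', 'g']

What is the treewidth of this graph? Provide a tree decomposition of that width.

The largest bag has 4 vertices, giving width 3; this decomposition certifies tw(G) ≤ 3. For the lower bound: the 4 vertex sets {b,j,l}, {g}, {a}, {c,d,e,k} are disjoint, each induces a connected subgraph, and every pair is joined by at least one edge of G. Contracting each set to a single vertex therefore yields K_{4} as a minor, and since treewidth is minor-monotone, tw(G) ≥ tw(K_{4}) = 3. Combining the bounds, tw(G) = 3.

Treewidth 3.
One optimal decomposition is:
Bags: B1 = {b, g, j, l}  B2 = {a, b, g, j}  B3 = {a, g, j, k}  B4 = {a, e, g, k}  B5 = {a, c, e, k}  B6 = {c, d, e, k}  B7 = {c, d, e, h}  B8 = {c, d, h, i}  B9 = {d, f, h, i}
Tree: B1–B2, B2–B3, B3–B4, B4–B5, B5–B6, B6–B7, B7–B8, B8–B9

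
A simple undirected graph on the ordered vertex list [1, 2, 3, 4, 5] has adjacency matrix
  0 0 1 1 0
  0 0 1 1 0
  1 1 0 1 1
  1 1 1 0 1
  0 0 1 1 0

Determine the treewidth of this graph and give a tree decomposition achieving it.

Every bag has size at most 3, so the width is 3 − 1 = 2 and tw(G) ≤ 2. Conversely, {1, 3, 4} is a clique of size 3, and the vertices of any clique must share a bag in every tree decomposition; so some bag has ≥ 3 vertices and tw(G) ≥ 2. Therefore the treewidth is 2.

Treewidth 2.
One optimal decomposition is:
Bags: B1 = {3, 4, 5}  B2 = {1, 3, 4}  B3 = {2, 3, 4}
Tree: B1–B2, B2–B3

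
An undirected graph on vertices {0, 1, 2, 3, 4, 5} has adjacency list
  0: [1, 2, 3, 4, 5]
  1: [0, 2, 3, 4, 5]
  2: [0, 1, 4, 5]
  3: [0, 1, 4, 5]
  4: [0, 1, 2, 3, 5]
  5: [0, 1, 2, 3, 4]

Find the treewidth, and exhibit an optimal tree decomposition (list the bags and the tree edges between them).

Treewidth 4.
One such decomposition:
Bags: B1 = {0, 1, 3, 4, 5}  B2 = {0, 1, 2, 4, 5}
Tree: B1–B2

Each bag holds 5 vertices, so the decomposition has width 4, which upper-bounds the treewidth. Conversely, {0, 1, 2, 4, 5} is a clique of size 5, and the vertices of any clique must share a bag in every tree decomposition; so some bag has ≥ 5 vertices and tw(G) ≥ 4. The upper and lower bounds meet at 4, so that is the treewidth.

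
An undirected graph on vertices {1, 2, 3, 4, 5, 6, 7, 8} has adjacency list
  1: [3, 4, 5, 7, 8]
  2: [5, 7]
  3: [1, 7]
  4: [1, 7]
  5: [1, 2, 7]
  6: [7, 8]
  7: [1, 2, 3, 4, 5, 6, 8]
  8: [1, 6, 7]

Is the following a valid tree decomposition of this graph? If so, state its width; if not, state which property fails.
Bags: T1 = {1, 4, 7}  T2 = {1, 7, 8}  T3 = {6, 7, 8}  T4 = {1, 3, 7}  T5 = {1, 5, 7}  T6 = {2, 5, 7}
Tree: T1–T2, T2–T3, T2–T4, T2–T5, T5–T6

Yes; width 2.

Vertex coverage: the bags together contain {1, 2, 3, 4, 5, 6, 7, 8}, the full vertex set. Edge coverage: each edge of G has both endpoints in at least one bag. Running intersection: for every vertex, the bags containing it form a connected subtree. All three properties hold, so this is a valid tree decomposition of width max|bag| − 1 = 2, and hence tw(G) ≤ 2.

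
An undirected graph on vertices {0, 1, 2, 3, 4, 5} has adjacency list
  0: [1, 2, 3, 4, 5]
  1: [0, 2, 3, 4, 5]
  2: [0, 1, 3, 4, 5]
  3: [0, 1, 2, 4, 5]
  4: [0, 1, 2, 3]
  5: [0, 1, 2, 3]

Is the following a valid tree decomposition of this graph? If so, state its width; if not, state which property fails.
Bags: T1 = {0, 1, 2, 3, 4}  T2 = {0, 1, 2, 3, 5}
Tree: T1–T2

Yes; width 4.

Every vertex of G appears in some bag (union = {0, 1, 2, 3, 4, 5}); every edge is covered by a bag; and for each vertex v the set of bags containing v is connected in the bag tree. The decomposition is therefore valid. The largest bag has 5 vertices, so the width is 4.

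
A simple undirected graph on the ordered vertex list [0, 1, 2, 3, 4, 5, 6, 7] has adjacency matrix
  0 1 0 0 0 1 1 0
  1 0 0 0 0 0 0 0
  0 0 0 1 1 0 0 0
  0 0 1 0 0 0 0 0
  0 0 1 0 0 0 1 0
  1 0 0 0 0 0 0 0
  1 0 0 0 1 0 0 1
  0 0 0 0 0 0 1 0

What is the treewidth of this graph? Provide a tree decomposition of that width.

Every bag has size at most 2, so the width is 2 − 1 = 1 and tw(G) ≤ 1. G has an edge, so its treewidth is at least 1. Combining the bounds, tw(G) = 1.

Treewidth 1.
Bags: B1 = {6, 7}  B2 = {4, 6}  B3 = {2, 4}  B4 = {0, 6}  B5 = {0, 1}  B6 = {2, 3}  B7 = {0, 5}
Tree: B1–B2, B2–B3, B1–B4, B4–B5, B3–B6, B5–B7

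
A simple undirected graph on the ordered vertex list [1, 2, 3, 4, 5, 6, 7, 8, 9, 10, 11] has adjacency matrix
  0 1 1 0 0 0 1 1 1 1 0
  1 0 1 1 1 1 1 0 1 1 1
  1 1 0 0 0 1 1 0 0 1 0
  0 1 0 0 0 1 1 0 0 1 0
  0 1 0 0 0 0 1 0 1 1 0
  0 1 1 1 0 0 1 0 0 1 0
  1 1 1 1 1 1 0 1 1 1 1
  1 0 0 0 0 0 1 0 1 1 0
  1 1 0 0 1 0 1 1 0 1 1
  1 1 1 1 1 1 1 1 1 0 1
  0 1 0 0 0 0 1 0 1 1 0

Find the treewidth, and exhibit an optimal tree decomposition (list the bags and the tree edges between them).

The largest bag has 5 vertices, giving width 4; this decomposition certifies tw(G) ≤ 4. Conversely, {1, 7, 8, 9, 10} is a clique of size 5, and the vertices of any clique must share a bag in every tree decomposition; so some bag has ≥ 5 vertices and tw(G) ≥ 4. Hence tw(G) = 4 exactly.

Treewidth 4.
One optimal decomposition is:
Bags: B1 = {1, 7, 8, 9, 10}  B2 = {1, 2, 7, 9, 10}  B3 = {2, 7, 9, 10, 11}  B4 = {1, 2, 3, 7, 10}  B5 = {2, 3, 6, 7, 10}  B6 = {2, 5, 7, 9, 10}  B7 = {2, 4, 6, 7, 10}
Tree: B1–B2, B2–B3, B2–B4, B4–B5, B2–B6, B5–B7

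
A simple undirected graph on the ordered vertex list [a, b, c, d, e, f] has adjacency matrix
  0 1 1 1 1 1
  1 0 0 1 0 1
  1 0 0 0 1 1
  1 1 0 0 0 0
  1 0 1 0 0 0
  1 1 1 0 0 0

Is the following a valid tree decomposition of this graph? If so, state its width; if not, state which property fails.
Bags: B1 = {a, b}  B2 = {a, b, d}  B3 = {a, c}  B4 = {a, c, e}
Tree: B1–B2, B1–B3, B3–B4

A tree decomposition must satisfy three properties: every vertex lies in some bag; for every edge, both endpoints lie together in some bag; and for every vertex, the bags containing it form a connected subtree. Here vertex f appears in no bag, so the decomposition is invalid.

No — vertex f appears in no bag.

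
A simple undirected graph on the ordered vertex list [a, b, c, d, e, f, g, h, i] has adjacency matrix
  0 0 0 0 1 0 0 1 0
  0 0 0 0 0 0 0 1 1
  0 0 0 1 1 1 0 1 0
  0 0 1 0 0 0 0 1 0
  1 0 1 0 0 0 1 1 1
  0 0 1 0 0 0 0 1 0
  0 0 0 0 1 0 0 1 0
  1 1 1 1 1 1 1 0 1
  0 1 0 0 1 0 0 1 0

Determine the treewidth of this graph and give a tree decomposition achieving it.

Every bag has size at most 3, so the width is 3 − 1 = 2 and tw(G) ≤ 2. For the lower bound, the 3 vertices {c, d, h} are pairwise adjacent, and any tree decomposition puts a clique entirely inside one bag — forcing width ≥ 2. Therefore the treewidth is 2.

Treewidth 2.
One such decomposition:
Bags: B1 = {e, h, i}  B2 = {c, e, h}  B3 = {c, d, h}  B4 = {e, g, h}  B5 = {a, e, h}  B6 = {c, f, h}  B7 = {b, h, i}
Tree: B1–B2, B2–B3, B1–B4, B2–B5, B3–B6, B1–B7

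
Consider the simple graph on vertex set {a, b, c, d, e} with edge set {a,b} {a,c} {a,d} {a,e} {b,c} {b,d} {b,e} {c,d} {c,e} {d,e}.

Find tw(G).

4

A width-4 tree decomposition is:
Bags: B1 = {a, b, c, d, e}
Tree: (single bag)
A single bag containing all 5 vertices is trivially a valid decomposition of width 4. Conversely, {a, b, c, d, e} is a clique of size 5, and the vertices of any clique must share a bag in every tree decomposition; so some bag has ≥ 5 vertices and tw(G) ≥ 4. Combining the bounds, tw(G) = 4.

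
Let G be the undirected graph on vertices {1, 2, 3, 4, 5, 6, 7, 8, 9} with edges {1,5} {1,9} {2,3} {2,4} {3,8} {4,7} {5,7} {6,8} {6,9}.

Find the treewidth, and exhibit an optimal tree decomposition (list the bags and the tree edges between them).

Every bag has size at most 3, so the width is 3 − 1 = 2 and tw(G) ≤ 2. The edges 1–9–6–8–3–2–4–7–5–1 form a cycle, so G is not a tree and its treewidth is at least 2. Hence tw(G) = 2 exactly.

Treewidth 2.
One such decomposition:
Bags: B1 = {1, 6, 9}  B2 = {1, 6, 8}  B3 = {1, 3, 8}  B4 = {1, 2, 3}  B5 = {1, 2, 4}  B6 = {1, 4, 7}  B7 = {1, 5, 7}
Tree: B1–B2, B2–B3, B3–B4, B4–B5, B5–B6, B6–B7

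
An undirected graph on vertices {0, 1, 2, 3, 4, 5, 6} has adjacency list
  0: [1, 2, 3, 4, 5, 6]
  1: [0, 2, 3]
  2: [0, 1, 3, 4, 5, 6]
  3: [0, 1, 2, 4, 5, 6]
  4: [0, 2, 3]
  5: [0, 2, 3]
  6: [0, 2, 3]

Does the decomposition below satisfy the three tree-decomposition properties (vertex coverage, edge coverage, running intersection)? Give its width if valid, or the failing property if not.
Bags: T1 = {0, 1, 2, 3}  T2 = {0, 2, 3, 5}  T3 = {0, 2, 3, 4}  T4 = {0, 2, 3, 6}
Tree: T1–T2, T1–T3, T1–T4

Yes; width 3.

Vertex coverage: the bags together contain {0, 1, 2, 3, 4, 5, 6}, the full vertex set. Edge coverage: each edge of G has both endpoints in at least one bag. Running intersection: for every vertex, the bags containing it form a connected subtree. All three properties hold, so this is a valid tree decomposition of width max|bag| − 1 = 3, and hence tw(G) ≤ 3.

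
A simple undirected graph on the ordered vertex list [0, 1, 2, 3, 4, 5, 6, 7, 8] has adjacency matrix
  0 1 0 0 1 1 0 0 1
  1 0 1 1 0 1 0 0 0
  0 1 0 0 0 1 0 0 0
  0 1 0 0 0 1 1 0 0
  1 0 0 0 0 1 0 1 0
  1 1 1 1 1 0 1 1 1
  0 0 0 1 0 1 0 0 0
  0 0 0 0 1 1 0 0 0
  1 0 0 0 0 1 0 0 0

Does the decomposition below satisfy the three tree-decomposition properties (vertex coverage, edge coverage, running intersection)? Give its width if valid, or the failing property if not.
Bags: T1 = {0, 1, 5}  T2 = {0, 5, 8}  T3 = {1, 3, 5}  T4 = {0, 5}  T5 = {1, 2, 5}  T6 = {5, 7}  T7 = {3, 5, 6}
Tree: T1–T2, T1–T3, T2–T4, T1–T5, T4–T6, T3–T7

A tree decomposition must satisfy three properties: every vertex lies in some bag; for every edge, both endpoints lie together in some bag; and for every vertex, the bags containing it form a connected subtree. Here vertex 4 appears in no bag, so the decomposition is invalid.

No — vertex 4 appears in no bag.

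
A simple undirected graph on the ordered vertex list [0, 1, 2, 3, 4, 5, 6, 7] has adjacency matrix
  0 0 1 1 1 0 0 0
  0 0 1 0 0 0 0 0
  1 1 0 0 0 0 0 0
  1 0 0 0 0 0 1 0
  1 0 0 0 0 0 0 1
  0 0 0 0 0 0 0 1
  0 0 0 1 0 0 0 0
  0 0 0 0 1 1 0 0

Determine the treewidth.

1

A width-1 tree decomposition is:
Bags: B1 = {0, 3}  B2 = {0, 4}  B3 = {4, 7}  B4 = {0, 2}  B5 = {1, 2}  B6 = {3, 6}  B7 = {5, 7}
Tree: B1–B2, B2–B3, B2–B4, B4–B5, B1–B6, B3–B7
Each bag holds 2 vertices, so the decomposition has width 1, which upper-bounds the treewidth. Any graph with an edge has treewidth ≥ 1, and G has the edge 3–0. Hence tw(G) = 1 exactly.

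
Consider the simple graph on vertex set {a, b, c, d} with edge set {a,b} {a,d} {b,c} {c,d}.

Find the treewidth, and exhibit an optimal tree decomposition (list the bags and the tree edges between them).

Treewidth 2.
Bags: B1 = {a, c, d}  B2 = {a, b, c}
Tree: B1–B2

Every bag has size at most 3, so the width is 3 − 1 = 2 and tw(G) ≤ 2. For the lower bound, G contains the cycle c–d–a–b–c, so G is not a forest; only forests have treewidth ≤ 1, hence tw(G) ≥ 2. The upper and lower bounds meet at 2, so that is the treewidth.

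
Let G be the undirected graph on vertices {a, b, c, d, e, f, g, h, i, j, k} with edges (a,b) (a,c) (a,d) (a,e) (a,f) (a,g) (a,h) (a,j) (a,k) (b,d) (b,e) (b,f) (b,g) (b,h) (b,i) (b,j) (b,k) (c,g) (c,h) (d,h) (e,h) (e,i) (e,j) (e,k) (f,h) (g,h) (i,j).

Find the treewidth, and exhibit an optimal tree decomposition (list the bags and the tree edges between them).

Treewidth 3.
One optimal decomposition is:
Bags: B1 = {a, b, g, h}  B2 = {a, b, f, h}  B3 = {a, b, d, h}  B4 = {a, b, e, h}  B5 = {a, b, e, j}  B6 = {a, c, g, h}  B7 = {a, b, e, k}  B8 = {b, e, i, j}
Tree: B1–B2, B2–B3, B3–B4, B4–B5, B1–B6, B5–B7, B5–B8

Each bag holds 4 vertices, so the decomposition has width 3, which upper-bounds the treewidth. On the other hand G contains the 4-clique {a, c, g, h}. A clique must lie in a single bag of any decomposition, so no decomposition can have width below 3. Hence tw(G) = 3 exactly.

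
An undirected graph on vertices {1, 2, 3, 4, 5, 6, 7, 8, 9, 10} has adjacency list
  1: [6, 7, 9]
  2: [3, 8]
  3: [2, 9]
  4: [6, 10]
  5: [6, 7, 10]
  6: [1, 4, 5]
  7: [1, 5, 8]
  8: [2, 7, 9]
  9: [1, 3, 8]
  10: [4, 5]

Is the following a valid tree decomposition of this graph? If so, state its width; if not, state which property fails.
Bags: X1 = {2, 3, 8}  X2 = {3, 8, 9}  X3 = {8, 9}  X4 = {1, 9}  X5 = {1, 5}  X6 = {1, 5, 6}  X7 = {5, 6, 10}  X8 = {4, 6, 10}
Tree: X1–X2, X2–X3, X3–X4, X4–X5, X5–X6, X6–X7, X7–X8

A tree decomposition must satisfy three properties: every vertex lies in some bag; for every edge, both endpoints lie together in some bag; and for every vertex, the bags containing it form a connected subtree. Here vertex 7 appears in no bag, so the decomposition is invalid.

No — vertex 7 appears in no bag.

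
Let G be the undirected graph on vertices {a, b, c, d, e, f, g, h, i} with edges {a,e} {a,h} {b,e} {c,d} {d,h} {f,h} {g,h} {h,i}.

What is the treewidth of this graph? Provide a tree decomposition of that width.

The largest bag has 2 vertices, giving width 1; this decomposition certifies tw(G) ≤ 1. G has an edge, so its treewidth is at least 1. Therefore the treewidth is 1.

Treewidth 1.
Bags: B1 = {h, i}  B2 = {g, h}  B3 = {d, h}  B4 = {c, d}  B5 = {f, h}  B6 = {a, h}  B7 = {a, e}  B8 = {b, e}
Tree: B1–B2, B1–B3, B3–B4, B2–B5, B3–B6, B6–B7, B7–B8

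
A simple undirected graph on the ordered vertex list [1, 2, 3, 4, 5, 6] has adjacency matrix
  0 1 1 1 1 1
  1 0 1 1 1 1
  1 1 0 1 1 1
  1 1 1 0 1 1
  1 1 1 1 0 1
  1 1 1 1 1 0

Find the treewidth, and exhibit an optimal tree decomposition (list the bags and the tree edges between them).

Treewidth 5.
One optimal decomposition is:
Bags: B1 = {1, 2, 3, 4, 5, 6}
Tree: (single bag)

With just one bag of size 6, the width is 6 − 1 = 5, so tw(G) ≤ 5. On the other hand G contains the 6-clique {1, 2, 3, 4, 5, 6}. A clique must lie in a single bag of any decomposition, so no decomposition can have width below 5. The upper and lower bounds meet at 5, so that is the treewidth.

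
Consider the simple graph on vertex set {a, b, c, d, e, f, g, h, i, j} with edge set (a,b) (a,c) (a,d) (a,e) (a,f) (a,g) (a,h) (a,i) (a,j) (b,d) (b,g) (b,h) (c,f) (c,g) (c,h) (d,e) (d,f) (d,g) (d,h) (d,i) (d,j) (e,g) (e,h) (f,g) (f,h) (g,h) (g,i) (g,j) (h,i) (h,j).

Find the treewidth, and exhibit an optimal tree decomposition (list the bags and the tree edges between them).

Each bag holds 5 vertices, so the decomposition has width 4, which upper-bounds the treewidth. Conversely, {a, d, f, g, h} is a clique of size 5, and the vertices of any clique must share a bag in every tree decomposition; so some bag has ≥ 5 vertices and tw(G) ≥ 4. The upper and lower bounds meet at 4, so that is the treewidth.

Treewidth 4.
Bags: B1 = {a, d, g, h, i}  B2 = {a, b, d, g, h}  B3 = {a, d, f, g, h}  B4 = {a, c, f, g, h}  B5 = {a, d, g, h, j}  B6 = {a, d, e, g, h}
Tree: B1–B2, B1–B3, B3–B4, B1–B5, B2–B6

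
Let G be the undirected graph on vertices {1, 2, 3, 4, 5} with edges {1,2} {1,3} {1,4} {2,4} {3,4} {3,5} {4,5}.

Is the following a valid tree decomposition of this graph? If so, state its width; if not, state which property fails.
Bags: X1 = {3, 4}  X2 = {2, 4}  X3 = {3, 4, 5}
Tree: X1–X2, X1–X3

A tree decomposition must satisfy three properties: every vertex lies in some bag; for every edge, both endpoints lie together in some bag; and for every vertex, the bags containing it form a connected subtree. Here vertex 1 appears in no bag, so the decomposition is invalid.

No — vertex 1 appears in no bag.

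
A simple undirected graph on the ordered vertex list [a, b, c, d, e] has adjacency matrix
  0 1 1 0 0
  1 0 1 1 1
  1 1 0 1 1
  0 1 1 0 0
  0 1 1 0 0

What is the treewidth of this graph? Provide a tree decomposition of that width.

Every bag has size at most 3, so the width is 3 − 1 = 2 and tw(G) ≤ 2. On the other hand G contains the 3-clique {b, c, d}. A clique must lie in a single bag of any decomposition, so no decomposition can have width below 2. Combining the bounds, tw(G) = 2.

Treewidth 2.
One optimal decomposition is:
Bags: B1 = {b, c, d}  B2 = {b, c, e}  B3 = {a, b, c}
Tree: B1–B2, B1–B3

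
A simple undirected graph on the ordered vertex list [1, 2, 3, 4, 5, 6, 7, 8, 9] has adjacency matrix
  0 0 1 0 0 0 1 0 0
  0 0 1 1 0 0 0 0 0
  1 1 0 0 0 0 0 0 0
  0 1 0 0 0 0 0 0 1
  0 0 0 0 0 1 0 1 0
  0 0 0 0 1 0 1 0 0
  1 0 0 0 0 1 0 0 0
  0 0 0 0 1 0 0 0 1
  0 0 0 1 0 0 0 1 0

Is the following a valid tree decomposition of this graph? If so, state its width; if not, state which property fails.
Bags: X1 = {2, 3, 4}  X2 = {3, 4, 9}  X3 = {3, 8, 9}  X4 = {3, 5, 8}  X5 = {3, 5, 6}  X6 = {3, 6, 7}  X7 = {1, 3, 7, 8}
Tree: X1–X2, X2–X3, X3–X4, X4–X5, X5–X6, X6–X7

A tree decomposition must satisfy three properties: every vertex lies in some bag; for every edge, both endpoints lie together in some bag; and for every vertex, the bags containing it form a connected subtree. Here bags containing vertex 8 are not connected in the tree, so the decomposition is invalid.

No — bags containing vertex 8 are not connected in the tree.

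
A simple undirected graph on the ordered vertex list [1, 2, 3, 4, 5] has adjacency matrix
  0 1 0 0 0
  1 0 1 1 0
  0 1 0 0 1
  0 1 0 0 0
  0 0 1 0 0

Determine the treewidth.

A width-1 tree decomposition is:
Bags: B1 = {2, 3}  B2 = {1, 2}  B3 = {2, 4}  B4 = {3, 5}
Tree: B1–B2, B2–B3, B1–B4
Every bag has size at most 2, so the width is 2 − 1 = 1 and tw(G) ≤ 1. Any graph with an edge has treewidth ≥ 1, and G has the edge 3–2. Hence tw(G) = 1 exactly.

1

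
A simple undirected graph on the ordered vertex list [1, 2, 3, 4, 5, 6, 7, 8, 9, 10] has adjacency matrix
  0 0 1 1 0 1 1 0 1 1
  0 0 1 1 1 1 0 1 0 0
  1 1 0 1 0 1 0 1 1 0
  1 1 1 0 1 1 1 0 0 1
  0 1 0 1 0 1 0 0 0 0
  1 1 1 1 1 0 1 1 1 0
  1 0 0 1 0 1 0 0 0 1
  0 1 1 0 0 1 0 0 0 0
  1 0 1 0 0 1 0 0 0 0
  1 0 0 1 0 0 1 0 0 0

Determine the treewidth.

3

A width-3 tree decomposition is:
Bags: B1 = {1, 3, 4, 6}  B2 = {2, 3, 4, 6}  B3 = {1, 4, 6, 7}  B4 = {2, 4, 5, 6}  B5 = {1, 4, 7, 10}  B6 = {1, 3, 6, 9}  B7 = {2, 3, 6, 8}
Tree: B1–B2, B1–B3, B2–B4, B3–B5, B1–B6, B2–B7
Each bag holds 4 vertices, so the decomposition has width 3, which upper-bounds the treewidth. Conversely, {1, 4, 7, 10} is a clique of size 4, and the vertices of any clique must share a bag in every tree decomposition; so some bag has ≥ 4 vertices and tw(G) ≥ 3. Combining the bounds, tw(G) = 3.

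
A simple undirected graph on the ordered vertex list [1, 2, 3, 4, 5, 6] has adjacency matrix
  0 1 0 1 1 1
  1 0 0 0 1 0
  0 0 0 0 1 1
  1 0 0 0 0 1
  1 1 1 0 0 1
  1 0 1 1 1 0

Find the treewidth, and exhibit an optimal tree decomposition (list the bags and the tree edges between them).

Treewidth 2.
One optimal decomposition is:
Bags: B1 = {1, 5, 6}  B2 = {3, 5, 6}  B3 = {1, 4, 6}  B4 = {1, 2, 5}
Tree: B1–B2, B1–B3, B1–B4

Each bag holds 3 vertices, so the decomposition has width 2, which upper-bounds the treewidth. On the other hand G contains the 3-clique {1, 4, 6}. A clique must lie in a single bag of any decomposition, so no decomposition can have width below 2. Therefore the treewidth is 2.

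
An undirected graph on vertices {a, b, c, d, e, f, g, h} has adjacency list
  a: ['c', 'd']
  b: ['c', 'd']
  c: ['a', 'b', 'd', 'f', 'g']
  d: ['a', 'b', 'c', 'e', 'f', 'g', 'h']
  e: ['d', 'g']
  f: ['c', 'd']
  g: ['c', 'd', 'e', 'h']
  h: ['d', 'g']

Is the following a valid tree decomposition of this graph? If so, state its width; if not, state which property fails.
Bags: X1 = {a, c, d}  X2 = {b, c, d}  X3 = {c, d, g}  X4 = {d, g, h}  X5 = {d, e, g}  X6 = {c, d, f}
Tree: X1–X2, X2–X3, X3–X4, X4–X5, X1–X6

Vertex coverage: the bags together contain {a, b, c, d, e, f, g, h}, the full vertex set. Edge coverage: each edge of G has both endpoints in at least one bag. Running intersection: for every vertex, the bags containing it form a connected subtree. All three properties hold, so this is a valid tree decomposition of width max|bag| − 1 = 2, and hence tw(G) ≤ 2.

Yes; width 2.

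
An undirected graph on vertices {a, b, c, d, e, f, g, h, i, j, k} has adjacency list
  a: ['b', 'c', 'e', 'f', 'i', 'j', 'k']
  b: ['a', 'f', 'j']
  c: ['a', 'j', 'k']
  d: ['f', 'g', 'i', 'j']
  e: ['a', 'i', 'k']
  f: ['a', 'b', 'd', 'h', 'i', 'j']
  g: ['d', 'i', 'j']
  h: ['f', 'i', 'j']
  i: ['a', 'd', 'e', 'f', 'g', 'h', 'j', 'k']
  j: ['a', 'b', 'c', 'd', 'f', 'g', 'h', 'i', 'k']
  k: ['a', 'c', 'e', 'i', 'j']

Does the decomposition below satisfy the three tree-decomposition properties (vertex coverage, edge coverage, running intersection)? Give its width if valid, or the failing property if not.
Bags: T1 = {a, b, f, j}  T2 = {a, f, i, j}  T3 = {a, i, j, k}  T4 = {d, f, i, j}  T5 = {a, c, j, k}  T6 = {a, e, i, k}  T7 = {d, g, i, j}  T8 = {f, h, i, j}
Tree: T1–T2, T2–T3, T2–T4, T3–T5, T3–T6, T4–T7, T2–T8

Yes; width 3.

Every vertex of G appears in some bag (union = {a, b, c, d, e, f, g, h, i, j, k}); every edge is covered by a bag; and for each vertex v the set of bags containing v is connected in the bag tree. The decomposition is therefore valid. The largest bag has 4 vertices, so the width is 3.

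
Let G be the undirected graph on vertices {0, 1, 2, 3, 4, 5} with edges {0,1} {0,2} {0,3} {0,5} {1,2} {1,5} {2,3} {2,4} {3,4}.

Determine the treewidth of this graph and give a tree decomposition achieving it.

Each bag holds 3 vertices, so the decomposition has width 2, which upper-bounds the treewidth. Conversely, {0, 1, 2} is a clique of size 3, and the vertices of any clique must share a bag in every tree decomposition; so some bag has ≥ 3 vertices and tw(G) ≥ 2. Hence tw(G) = 2 exactly.

Treewidth 2.
Bags: B1 = {0, 1, 2}  B2 = {0, 1, 5}  B3 = {0, 2, 3}  B4 = {2, 3, 4}
Tree: B1–B2, B1–B3, B3–B4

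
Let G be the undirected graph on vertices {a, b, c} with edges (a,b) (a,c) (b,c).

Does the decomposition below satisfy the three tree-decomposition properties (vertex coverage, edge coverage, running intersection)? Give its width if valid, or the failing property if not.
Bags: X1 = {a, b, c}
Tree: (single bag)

Yes; width 2.

Every vertex of G appears in some bag (union = {a, b, c}); every edge is covered by a bag; and for each vertex v the set of bags containing v is connected in the bag tree. The decomposition is therefore valid. The largest bag has 3 vertices, so the width is 2.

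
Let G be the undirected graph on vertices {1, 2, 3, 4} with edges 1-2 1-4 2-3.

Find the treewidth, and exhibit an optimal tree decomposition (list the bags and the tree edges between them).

Treewidth 1.
Bags: B1 = {2, 3}  B2 = {1, 2}  B3 = {1, 4}
Tree: B1–B2, B2–B3

Every bag has size at most 2, so the width is 2 − 1 = 1 and tw(G) ≤ 1. Since G has at least one edge (e.g. 3–2), it is not an edgeless graph, so tw(G) ≥ 1. Hence tw(G) = 1 exactly.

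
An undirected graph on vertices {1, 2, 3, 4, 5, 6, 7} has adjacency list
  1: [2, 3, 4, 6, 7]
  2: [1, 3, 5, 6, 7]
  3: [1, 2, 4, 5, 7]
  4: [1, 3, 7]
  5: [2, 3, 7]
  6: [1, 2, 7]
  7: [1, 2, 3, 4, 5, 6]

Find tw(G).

3

A width-3 tree decomposition is:
Bags: B1 = {2, 3, 5, 7}  B2 = {1, 2, 3, 7}  B3 = {1, 2, 6, 7}  B4 = {1, 3, 4, 7}
Tree: B1–B2, B2–B3, B2–B4
Every bag has size at most 4, so the width is 4 − 1 = 3 and tw(G) ≤ 3. Conversely, {1, 2, 3, 7} is a clique of size 4, and the vertices of any clique must share a bag in every tree decomposition; so some bag has ≥ 4 vertices and tw(G) ≥ 3. Combining the bounds, tw(G) = 3.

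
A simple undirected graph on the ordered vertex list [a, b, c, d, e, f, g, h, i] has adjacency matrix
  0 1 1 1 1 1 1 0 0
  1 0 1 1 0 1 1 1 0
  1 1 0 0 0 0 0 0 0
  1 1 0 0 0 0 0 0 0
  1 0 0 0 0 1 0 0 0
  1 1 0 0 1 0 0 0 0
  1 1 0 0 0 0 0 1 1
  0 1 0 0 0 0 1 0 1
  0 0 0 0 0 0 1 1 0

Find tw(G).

2

A width-2 tree decomposition is:
Bags: B1 = {a, b, g}  B2 = {b, g, h}  B3 = {a, b, f}  B4 = {a, b, d}  B5 = {a, e, f}  B6 = {a, b, c}  B7 = {g, h, i}
Tree: B1–B2, B1–B3, B1–B4, B3–B5, B3–B6, B2–B7
Each bag holds 3 vertices, so the decomposition has width 2, which upper-bounds the treewidth. For the lower bound, the 3 vertices {a, e, f} are pairwise adjacent, and any tree decomposition puts a clique entirely inside one bag — forcing width ≥ 2. Therefore the treewidth is 2.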